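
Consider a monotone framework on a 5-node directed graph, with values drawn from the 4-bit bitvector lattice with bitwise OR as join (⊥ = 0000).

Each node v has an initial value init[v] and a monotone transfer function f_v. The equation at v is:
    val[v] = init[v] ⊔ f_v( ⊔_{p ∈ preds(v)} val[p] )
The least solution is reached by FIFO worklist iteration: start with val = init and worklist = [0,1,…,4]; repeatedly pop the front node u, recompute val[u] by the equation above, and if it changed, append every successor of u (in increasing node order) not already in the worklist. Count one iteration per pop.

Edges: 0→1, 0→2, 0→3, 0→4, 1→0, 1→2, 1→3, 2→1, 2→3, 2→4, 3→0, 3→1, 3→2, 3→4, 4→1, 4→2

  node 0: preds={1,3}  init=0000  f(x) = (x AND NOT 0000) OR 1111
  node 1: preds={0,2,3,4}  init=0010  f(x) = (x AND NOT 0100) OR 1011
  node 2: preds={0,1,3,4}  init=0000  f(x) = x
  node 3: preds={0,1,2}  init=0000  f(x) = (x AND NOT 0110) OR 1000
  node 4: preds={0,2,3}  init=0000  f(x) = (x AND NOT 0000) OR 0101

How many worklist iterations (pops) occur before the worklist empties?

8

Iteration log — 8 steps:
  step 1. node 0  ⊔preds=0010  new=1111  old=0000  +wl: 
  step 2. node 1  ⊔preds=1111  new=1011  old=0010  +wl: 0
  step 3. node 2  ⊔preds=1111  new=1111  old=0000  +wl: 1
  step 4. node 3  ⊔preds=1111  new=1001  old=0000  +wl: 2
  step 5. node 4  ⊔preds=1111  new=1111  old=0000  +wl: 
  step 6. node 0  ⊔preds=1011  new=1111  stable
  step 7. node 1  ⊔preds=1111  new=1011  stable
  step 8. node 2  ⊔preds=1111  new=1111  stable

Least fixpoint reached:
  node 0: 1111
  node 1: 1011
  node 2: 1111
  node 3: 1001
  node 4: 1111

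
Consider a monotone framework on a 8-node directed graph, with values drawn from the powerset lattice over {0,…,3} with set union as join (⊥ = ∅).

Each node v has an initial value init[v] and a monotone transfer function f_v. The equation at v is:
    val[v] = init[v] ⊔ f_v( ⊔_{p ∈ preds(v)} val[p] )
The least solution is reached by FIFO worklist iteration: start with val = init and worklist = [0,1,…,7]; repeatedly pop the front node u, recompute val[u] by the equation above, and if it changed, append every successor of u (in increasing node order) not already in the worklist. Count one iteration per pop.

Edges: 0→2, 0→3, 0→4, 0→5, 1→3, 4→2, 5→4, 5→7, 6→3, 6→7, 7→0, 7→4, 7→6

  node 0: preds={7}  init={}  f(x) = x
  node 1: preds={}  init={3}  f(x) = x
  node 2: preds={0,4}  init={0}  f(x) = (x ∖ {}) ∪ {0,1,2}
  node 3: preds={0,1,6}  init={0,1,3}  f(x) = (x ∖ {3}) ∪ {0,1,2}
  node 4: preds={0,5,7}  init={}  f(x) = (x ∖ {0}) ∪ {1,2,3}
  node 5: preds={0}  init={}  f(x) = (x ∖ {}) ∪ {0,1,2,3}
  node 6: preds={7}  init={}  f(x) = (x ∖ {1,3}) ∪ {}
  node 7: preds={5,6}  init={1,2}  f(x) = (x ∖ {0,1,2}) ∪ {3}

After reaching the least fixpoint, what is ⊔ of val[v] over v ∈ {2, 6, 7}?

{0,1,2,3}

Iteration log — 17 steps:
  step 1. node 0  ⊔preds={1,2}  new={1,2}  old={}  +wl: 
  step 2. node 1  ⊔preds={}  new={3}  stable
  step 3. node 2  ⊔preds={1,2}  new={0,1,2}  old={0}  +wl: 
  step 4. node 3  ⊔preds={1,2,3}  new={0,1,2,3}  old={0,1,3}  +wl: 
  step 5. node 4  ⊔preds={1,2}  new={1,2,3}  old={}  +wl: 2
  step 6. node 5  ⊔preds={1,2}  new={0,1,2,3}  old={}  +wl: 4
  step 7. node 6  ⊔preds={1,2}  new={2}  old={}  +wl: 3
  step 8. node 7  ⊔preds={0,1,2,3}  new={1,2,3}  old={1,2}  +wl: 0,6
  step 9. node 2  ⊔preds={1,2,3}  new={0,1,2,3}  old={0,1,2}  +wl: 
  step 10. node 4  ⊔preds={0,1,2,3}  new={1,2,3}  stable
  step 11. node 3  ⊔preds={1,2,3}  new={0,1,2,3}  stable
  step 12. node 0  ⊔preds={1,2,3}  new={1,2,3}  old={1,2}  +wl: 2,3,4,5
  step 13. node 6  ⊔preds={1,2,3}  new={2}  stable
  step 14. node 2  ⊔preds={1,2,3}  new={0,1,2,3}  stable
  step 15. node 3  ⊔preds={1,2,3}  new={0,1,2,3}  stable
  step 16. node 4  ⊔preds={0,1,2,3}  new={1,2,3}  stable
  step 17. node 5  ⊔preds={1,2,3}  new={0,1,2,3}  stable

Least fixpoint reached:
  node 0: {1,2,3}
  node 1: {3}
  node 2: {0,1,2,3}
  node 3: {0,1,2,3}
  node 4: {1,2,3}
  node 5: {0,1,2,3}
  node 6: {2}
  node 7: {1,2,3}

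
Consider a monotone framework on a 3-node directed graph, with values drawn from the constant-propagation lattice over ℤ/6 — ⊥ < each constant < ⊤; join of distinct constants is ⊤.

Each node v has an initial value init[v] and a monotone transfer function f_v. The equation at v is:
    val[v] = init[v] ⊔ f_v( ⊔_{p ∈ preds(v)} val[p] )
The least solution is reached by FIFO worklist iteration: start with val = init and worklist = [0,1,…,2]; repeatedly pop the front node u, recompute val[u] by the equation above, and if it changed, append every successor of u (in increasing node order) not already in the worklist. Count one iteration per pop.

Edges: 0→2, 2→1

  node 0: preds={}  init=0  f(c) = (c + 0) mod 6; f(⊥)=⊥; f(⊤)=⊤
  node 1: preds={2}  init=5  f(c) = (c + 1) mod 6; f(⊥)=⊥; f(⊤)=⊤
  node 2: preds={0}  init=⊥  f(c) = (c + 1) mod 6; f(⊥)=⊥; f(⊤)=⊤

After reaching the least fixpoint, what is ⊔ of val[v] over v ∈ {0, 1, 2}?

Worklist (4 pops):
  #1 pop 0: in=⊥ → 0 (no change)
  #2 pop 1: in=⊥ → 5 (no change)
  #3 pop 2: in=0 → 1 (was ⊥); enqueue [1]
  #4 pop 1: in=1 → ⊤ (was 5); enqueue []

Fixpoint:
  val[0] = 0
  val[1] = ⊤
  val[2] = 1

⊤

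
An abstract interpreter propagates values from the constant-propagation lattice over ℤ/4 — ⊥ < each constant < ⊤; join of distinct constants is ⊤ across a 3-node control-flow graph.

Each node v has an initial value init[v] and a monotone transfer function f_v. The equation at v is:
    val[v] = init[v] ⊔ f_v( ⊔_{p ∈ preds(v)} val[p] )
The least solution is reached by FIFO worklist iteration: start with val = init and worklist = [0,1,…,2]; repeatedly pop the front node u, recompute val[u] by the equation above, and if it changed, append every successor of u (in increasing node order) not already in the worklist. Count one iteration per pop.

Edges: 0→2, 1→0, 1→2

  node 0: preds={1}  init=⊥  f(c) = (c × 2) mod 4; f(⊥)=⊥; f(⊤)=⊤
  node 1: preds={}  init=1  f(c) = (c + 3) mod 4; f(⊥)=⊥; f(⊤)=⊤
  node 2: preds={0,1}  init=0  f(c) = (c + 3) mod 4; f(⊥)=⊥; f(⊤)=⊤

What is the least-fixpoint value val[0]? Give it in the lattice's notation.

Trace (3 dequeues):
  [1] u=0 | in 1 | out 2 | prev ⊥ | push {}
  [2] u=1 | in ⊥ | out 1 | ==
  [3] u=2 | in ⊤ | out ⊤ | prev 0 | push {}

Converged values:
  [0] 2
  [1] 1
  [2] ⊤

2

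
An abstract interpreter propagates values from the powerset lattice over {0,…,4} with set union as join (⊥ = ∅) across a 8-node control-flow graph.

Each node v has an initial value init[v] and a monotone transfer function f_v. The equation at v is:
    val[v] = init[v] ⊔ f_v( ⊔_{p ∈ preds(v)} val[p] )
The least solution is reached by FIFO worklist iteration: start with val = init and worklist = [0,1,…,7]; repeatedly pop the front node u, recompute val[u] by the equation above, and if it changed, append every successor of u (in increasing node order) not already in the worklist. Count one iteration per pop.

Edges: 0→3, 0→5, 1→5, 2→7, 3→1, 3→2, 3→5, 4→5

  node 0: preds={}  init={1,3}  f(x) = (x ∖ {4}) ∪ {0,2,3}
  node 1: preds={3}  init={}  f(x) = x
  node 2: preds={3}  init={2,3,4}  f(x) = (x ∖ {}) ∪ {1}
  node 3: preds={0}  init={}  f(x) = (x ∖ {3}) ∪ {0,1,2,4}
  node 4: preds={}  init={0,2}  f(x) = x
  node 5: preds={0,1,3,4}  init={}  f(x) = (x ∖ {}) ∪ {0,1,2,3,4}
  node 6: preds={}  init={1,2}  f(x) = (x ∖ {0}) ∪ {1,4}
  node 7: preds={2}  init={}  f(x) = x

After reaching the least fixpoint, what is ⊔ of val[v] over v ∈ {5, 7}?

Worklist (12 pops):
  #1 pop 0: in={} → {0,1,2,3} (was {1,3}); enqueue []
  #2 pop 1: in={} → {} (no change)
  #3 pop 2: in={} → {1,2,3,4} (was {2,3,4}); enqueue []
  #4 pop 3: in={0,1,2,3} → {0,1,2,4} (was {}); enqueue [1,2]
  #5 pop 4: in={} → {0,2} (no change)
  #6 pop 5: in={0,1,2,3,4} → {0,1,2,3,4} (was {}); enqueue []
  #7 pop 6: in={} → {1,2,4} (was {1,2}); enqueue []
  #8 pop 7: in={1,2,3,4} → {1,2,3,4} (was {}); enqueue []
  #9 pop 1: in={0,1,2,4} → {0,1,2,4} (was {}); enqueue [5]
  #10 pop 2: in={0,1,2,4} → {0,1,2,3,4} (was {1,2,3,4}); enqueue [7]
  #11 pop 5: in={0,1,2,3,4} → {0,1,2,3,4} (no change)
  #12 pop 7: in={0,1,2,3,4} → {0,1,2,3,4} (was {1,2,3,4}); enqueue []

Fixpoint:
  val[0] = {0,1,2,3}
  val[1] = {0,1,2,4}
  val[2] = {0,1,2,3,4}
  val[3] = {0,1,2,4}
  val[4] = {0,2}
  val[5] = {0,1,2,3,4}
  val[6] = {1,2,4}
  val[7] = {0,1,2,3,4}

{0,1,2,3,4}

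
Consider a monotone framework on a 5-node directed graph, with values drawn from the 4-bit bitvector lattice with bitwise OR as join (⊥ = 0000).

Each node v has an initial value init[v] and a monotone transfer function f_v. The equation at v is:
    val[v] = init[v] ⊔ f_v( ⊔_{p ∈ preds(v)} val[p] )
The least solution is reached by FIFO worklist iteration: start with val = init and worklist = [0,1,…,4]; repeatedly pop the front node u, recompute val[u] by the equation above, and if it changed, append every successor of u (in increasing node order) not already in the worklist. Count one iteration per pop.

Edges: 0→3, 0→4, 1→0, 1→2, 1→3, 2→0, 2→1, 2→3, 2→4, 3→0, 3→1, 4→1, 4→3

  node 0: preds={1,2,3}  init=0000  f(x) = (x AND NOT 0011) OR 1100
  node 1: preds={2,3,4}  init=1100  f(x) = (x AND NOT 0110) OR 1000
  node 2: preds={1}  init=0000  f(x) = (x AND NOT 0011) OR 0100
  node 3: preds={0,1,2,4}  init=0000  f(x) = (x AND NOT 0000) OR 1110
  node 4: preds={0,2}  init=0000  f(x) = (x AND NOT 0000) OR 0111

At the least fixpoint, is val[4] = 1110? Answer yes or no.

Worklist (11 pops):
  #1 pop 0: in=1100 → 1100 (was 0000); enqueue []
  #2 pop 1: in=0000 → 1100 (no change)
  #3 pop 2: in=1100 → 1100 (was 0000); enqueue [0,1]
  #4 pop 3: in=1100 → 1110 (was 0000); enqueue []
  #5 pop 4: in=1100 → 1111 (was 0000); enqueue [3]
  #6 pop 0: in=1110 → 1100 (no change)
  #7 pop 1: in=1111 → 1101 (was 1100); enqueue [0,2]
  #8 pop 3: in=1111 → 1111 (was 1110); enqueue [1]
  #9 pop 0: in=1111 → 1100 (no change)
  #10 pop 2: in=1101 → 1100 (no change)
  #11 pop 1: in=1111 → 1101 (no change)

Fixpoint:
  val[0] = 1100
  val[1] = 1101
  val[2] = 1100
  val[3] = 1111
  val[4] = 1111

no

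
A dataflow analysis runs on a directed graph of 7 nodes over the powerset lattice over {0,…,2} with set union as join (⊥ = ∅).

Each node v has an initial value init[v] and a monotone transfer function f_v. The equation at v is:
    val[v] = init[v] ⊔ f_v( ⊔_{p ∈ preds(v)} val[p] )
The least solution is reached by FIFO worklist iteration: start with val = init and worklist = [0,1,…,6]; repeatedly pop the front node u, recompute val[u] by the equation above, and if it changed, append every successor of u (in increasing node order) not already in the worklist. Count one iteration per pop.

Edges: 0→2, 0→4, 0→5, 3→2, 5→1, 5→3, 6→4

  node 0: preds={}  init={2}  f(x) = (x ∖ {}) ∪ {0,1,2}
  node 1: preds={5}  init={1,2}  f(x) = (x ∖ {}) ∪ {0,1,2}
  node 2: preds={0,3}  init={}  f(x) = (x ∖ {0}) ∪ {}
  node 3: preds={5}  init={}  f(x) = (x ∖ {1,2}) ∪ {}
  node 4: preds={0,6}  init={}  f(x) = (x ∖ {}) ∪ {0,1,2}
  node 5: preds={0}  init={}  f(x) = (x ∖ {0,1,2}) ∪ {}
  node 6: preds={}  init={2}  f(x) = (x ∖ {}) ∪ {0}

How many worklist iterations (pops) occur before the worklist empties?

Worklist (8 pops):
  #1 pop 0: in={} → {0,1,2} (was {2}); enqueue []
  #2 pop 1: in={} → {0,1,2} (was {1,2}); enqueue []
  #3 pop 2: in={0,1,2} → {1,2} (was {}); enqueue []
  #4 pop 3: in={} → {} (no change)
  #5 pop 4: in={0,1,2} → {0,1,2} (was {}); enqueue []
  #6 pop 5: in={0,1,2} → {} (no change)
  #7 pop 6: in={} → {0,2} (was {2}); enqueue [4]
  #8 pop 4: in={0,1,2} → {0,1,2} (no change)

Fixpoint:
  val[0] = {0,1,2}
  val[1] = {0,1,2}
  val[2] = {1,2}
  val[3] = {}
  val[4] = {0,1,2}
  val[5] = {}
  val[6] = {0,2}

8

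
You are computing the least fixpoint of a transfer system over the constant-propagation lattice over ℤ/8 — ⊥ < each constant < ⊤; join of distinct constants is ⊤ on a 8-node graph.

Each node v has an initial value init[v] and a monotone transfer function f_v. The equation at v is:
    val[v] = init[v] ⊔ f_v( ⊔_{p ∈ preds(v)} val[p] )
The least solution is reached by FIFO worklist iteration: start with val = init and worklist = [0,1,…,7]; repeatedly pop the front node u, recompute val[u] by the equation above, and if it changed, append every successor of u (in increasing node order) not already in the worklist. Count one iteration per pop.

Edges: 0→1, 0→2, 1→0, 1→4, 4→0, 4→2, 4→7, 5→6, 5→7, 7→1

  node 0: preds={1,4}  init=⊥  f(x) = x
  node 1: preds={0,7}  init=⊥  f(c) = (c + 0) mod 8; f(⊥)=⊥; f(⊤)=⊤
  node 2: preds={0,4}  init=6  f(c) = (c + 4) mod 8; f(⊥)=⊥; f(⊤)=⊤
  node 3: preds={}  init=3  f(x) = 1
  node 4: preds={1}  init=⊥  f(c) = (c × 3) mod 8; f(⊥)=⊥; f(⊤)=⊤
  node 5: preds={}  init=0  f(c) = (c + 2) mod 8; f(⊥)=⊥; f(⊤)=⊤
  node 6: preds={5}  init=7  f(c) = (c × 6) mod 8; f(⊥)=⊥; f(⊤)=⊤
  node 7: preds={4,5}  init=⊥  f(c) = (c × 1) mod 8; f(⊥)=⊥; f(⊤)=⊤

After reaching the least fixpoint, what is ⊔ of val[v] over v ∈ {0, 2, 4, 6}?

Trace (15 dequeues):
  [1] u=0 | in ⊥ | out ⊥ | ==
  [2] u=1 | in ⊥ | out ⊥ | ==
  [3] u=2 | in ⊥ | out 6 | ==
  [4] u=3 | in ⊥ | out ⊤ | prev 3 | push {}
  [5] u=4 | in ⊥ | out ⊥ | ==
  [6] u=5 | in ⊥ | out 0 | ==
  [7] u=6 | in 0 | out ⊤ | prev 7 | push {}
  [8] u=7 | in 0 | out 0 | prev ⊥ | push {1}
  [9] u=1 | in 0 | out 0 | prev ⊥ | push {0,4}
  [10] u=0 | in 0 | out 0 | prev ⊥ | push {1,2}
  [11] u=4 | in 0 | out 0 | prev ⊥ | push {0,7}
  [12] u=1 | in 0 | out 0 | ==
  [13] u=2 | in 0 | out ⊤ | prev 6 | push {}
  [14] u=0 | in 0 | out 0 | ==
  [15] u=7 | in 0 | out 0 | ==

Converged values:
  [0] 0
  [1] 0
  [2] ⊤
  [3] ⊤
  [4] 0
  [5] 0
  [6] ⊤
  [7] 0

⊤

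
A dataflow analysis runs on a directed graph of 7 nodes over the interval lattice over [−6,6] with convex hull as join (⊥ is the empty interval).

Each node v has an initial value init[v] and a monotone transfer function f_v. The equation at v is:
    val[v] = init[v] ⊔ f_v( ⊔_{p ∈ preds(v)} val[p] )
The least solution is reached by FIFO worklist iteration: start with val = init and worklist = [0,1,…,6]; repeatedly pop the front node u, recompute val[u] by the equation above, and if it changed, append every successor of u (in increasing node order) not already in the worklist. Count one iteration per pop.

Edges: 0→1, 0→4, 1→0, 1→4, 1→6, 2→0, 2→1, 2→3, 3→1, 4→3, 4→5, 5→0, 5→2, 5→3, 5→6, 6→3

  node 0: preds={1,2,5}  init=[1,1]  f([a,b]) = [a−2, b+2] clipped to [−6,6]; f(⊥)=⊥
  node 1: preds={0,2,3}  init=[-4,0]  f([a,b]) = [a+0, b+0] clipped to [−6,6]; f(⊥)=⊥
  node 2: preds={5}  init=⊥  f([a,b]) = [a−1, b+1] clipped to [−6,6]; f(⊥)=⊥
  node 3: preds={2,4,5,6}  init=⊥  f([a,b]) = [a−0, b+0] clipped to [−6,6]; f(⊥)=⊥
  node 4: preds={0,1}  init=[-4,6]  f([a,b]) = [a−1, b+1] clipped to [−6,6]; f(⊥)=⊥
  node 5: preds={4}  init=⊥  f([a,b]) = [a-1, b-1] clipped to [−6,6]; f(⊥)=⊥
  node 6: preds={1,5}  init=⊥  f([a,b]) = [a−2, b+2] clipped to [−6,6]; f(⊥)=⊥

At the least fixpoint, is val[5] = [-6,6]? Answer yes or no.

Worklist (16 pops):
  #1 pop 0: in=[-4,0] → [-6,2] (was [1,1]); enqueue []
  #2 pop 1: in=[-6,2] → [-6,2] (was [-4,0]); enqueue [0]
  #3 pop 2: in=⊥ → ⊥ (no change)
  #4 pop 3: in=[-4,6] → [-4,6] (was ⊥); enqueue [1]
  #5 pop 4: in=[-6,2] → [-6,6] (was [-4,6]); enqueue [3]
  #6 pop 5: in=[-6,6] → [-6,5] (was ⊥); enqueue [2]
  #7 pop 6: in=[-6,5] → [-6,6] (was ⊥); enqueue []
  #8 pop 0: in=[-6,5] → [-6,6] (was [-6,2]); enqueue [4]
  #9 pop 1: in=[-6,6] → [-6,6] (was [-6,2]); enqueue [0,6]
  #10 pop 3: in=[-6,6] → [-6,6] (was [-4,6]); enqueue [1]
  #11 pop 2: in=[-6,5] → [-6,6] (was ⊥); enqueue [3]
  #12 pop 4: in=[-6,6] → [-6,6] (no change)
  #13 pop 0: in=[-6,6] → [-6,6] (no change)
  #14 pop 6: in=[-6,6] → [-6,6] (no change)
  #15 pop 1: in=[-6,6] → [-6,6] (no change)
  #16 pop 3: in=[-6,6] → [-6,6] (no change)

Fixpoint:
  val[0] = [-6,6]
  val[1] = [-6,6]
  val[2] = [-6,6]
  val[3] = [-6,6]
  val[4] = [-6,6]
  val[5] = [-6,5]
  val[6] = [-6,6]

no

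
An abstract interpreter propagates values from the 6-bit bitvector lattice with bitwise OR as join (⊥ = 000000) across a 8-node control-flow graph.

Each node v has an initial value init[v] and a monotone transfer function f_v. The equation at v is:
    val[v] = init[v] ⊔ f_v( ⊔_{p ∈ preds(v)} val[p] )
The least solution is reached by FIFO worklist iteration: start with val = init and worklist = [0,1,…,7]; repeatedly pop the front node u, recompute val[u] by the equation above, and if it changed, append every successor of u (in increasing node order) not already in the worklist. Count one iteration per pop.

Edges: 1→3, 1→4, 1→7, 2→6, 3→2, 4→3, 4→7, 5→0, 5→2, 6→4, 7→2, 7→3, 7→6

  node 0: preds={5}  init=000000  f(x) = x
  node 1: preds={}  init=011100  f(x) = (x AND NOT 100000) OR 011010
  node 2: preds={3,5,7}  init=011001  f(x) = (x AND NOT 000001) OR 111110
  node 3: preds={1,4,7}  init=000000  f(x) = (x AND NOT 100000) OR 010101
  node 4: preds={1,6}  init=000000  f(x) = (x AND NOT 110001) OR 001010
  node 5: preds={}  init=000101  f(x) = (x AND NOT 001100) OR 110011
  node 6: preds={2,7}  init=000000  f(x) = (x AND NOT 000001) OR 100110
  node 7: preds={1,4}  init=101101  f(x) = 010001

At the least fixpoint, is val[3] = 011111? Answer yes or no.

yes

Worklist (13 pops):
  #1 pop 0: in=000101 → 000101 (was 000000); enqueue []
  #2 pop 1: in=000000 → 011110 (was 011100); enqueue []
  #3 pop 2: in=101101 → 111111 (was 011001); enqueue []
  #4 pop 3: in=111111 → 011111 (was 000000); enqueue [2]
  #5 pop 4: in=011110 → 001110 (was 000000); enqueue [3]
  #6 pop 5: in=000000 → 110111 (was 000101); enqueue [0]
  #7 pop 6: in=111111 → 111110 (was 000000); enqueue [4]
  #8 pop 7: in=011110 → 111101 (was 101101); enqueue [6]
  #9 pop 2: in=111111 → 111111 (no change)
  #10 pop 3: in=111111 → 011111 (no change)
  #11 pop 0: in=110111 → 110111 (was 000101); enqueue []
  #12 pop 4: in=111110 → 001110 (no change)
  #13 pop 6: in=111111 → 111110 (no change)

Fixpoint:
  val[0] = 110111
  val[1] = 011110
  val[2] = 111111
  val[3] = 011111
  val[4] = 001110
  val[5] = 110111
  val[6] = 111110
  val[7] = 111101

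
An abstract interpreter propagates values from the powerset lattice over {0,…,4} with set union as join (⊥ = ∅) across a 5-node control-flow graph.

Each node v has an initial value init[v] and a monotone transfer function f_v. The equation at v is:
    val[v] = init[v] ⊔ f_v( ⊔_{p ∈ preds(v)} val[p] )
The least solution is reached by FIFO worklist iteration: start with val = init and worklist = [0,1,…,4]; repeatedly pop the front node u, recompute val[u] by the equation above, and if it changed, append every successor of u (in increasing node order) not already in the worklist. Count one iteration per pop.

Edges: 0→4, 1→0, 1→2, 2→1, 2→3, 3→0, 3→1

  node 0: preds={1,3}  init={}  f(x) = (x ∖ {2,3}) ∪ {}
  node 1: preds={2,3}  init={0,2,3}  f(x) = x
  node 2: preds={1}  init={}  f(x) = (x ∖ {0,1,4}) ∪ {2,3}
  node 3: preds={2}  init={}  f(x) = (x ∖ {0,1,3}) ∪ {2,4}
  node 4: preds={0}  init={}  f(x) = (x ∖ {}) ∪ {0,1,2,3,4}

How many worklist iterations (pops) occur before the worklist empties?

Worklist (9 pops):
  #1 pop 0: in={0,2,3} → {0} (was {}); enqueue []
  #2 pop 1: in={} → {0,2,3} (no change)
  #3 pop 2: in={0,2,3} → {2,3} (was {}); enqueue [1]
  #4 pop 3: in={2,3} → {2,4} (was {}); enqueue [0]
  #5 pop 4: in={0} → {0,1,2,3,4} (was {}); enqueue []
  #6 pop 1: in={2,3,4} → {0,2,3,4} (was {0,2,3}); enqueue [2]
  #7 pop 0: in={0,2,3,4} → {0,4} (was {0}); enqueue [4]
  #8 pop 2: in={0,2,3,4} → {2,3} (no change)
  #9 pop 4: in={0,4} → {0,1,2,3,4} (no change)

Fixpoint:
  val[0] = {0,4}
  val[1] = {0,2,3,4}
  val[2] = {2,3}
  val[3] = {2,4}
  val[4] = {0,1,2,3,4}

9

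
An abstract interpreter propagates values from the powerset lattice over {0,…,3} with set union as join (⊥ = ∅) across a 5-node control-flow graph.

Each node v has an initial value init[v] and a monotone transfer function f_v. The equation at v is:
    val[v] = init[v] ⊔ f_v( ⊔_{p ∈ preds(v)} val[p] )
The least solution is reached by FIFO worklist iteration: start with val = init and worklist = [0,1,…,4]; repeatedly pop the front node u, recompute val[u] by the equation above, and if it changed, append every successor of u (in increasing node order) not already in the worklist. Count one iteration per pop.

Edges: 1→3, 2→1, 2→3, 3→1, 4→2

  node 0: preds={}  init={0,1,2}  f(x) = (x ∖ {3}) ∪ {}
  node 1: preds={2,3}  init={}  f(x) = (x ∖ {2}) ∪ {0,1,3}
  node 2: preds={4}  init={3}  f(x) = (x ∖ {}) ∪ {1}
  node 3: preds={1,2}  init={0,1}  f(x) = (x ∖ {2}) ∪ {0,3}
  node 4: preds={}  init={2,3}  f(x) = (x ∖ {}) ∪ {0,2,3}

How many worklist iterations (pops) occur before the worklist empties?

Iteration log — 9 steps:
  step 1. node 0  ⊔preds={}  new={0,1,2}  stable
  step 2. node 1  ⊔preds={0,1,3}  new={0,1,3}  old={}  +wl: 
  step 3. node 2  ⊔preds={2,3}  new={1,2,3}  old={3}  +wl: 1
  step 4. node 3  ⊔preds={0,1,2,3}  new={0,1,3}  old={0,1}  +wl: 
  step 5. node 4  ⊔preds={}  new={0,2,3}  old={2,3}  +wl: 2
  step 6. node 1  ⊔preds={0,1,2,3}  new={0,1,3}  stable
  step 7. node 2  ⊔preds={0,2,3}  new={0,1,2,3}  old={1,2,3}  +wl: 1,3
  step 8. node 1  ⊔preds={0,1,2,3}  new={0,1,3}  stable
  step 9. node 3  ⊔preds={0,1,2,3}  new={0,1,3}  stable

Least fixpoint reached:
  node 0: {0,1,2}
  node 1: {0,1,3}
  node 2: {0,1,2,3}
  node 3: {0,1,3}
  node 4: {0,2,3}

9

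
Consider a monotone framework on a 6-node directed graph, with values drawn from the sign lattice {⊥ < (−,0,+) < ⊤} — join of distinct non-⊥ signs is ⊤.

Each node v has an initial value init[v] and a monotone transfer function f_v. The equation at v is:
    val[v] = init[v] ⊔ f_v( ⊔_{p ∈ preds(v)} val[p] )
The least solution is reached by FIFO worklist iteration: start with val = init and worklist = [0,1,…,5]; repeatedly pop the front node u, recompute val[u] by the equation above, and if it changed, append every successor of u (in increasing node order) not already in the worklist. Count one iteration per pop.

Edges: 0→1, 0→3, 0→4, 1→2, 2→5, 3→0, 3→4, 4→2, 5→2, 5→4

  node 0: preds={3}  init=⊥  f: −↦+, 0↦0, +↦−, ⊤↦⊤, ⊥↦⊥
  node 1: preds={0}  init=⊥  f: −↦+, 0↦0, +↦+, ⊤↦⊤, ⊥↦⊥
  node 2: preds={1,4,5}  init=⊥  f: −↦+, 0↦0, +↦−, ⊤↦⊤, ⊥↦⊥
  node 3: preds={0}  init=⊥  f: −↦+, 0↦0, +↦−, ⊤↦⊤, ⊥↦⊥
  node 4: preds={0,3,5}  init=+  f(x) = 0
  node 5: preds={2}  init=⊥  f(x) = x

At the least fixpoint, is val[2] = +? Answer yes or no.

no

Worklist (11 pops):
  #1 pop 0: in=⊥ → ⊥ (no change)
  #2 pop 1: in=⊥ → ⊥ (no change)
  #3 pop 2: in=+ → − (was ⊥); enqueue []
  #4 pop 3: in=⊥ → ⊥ (no change)
  #5 pop 4: in=⊥ → ⊤ (was +); enqueue [2]
  #6 pop 5: in=− → − (was ⊥); enqueue [4]
  #7 pop 2: in=⊤ → ⊤ (was −); enqueue [5]
  #8 pop 4: in=− → ⊤ (no change)
  #9 pop 5: in=⊤ → ⊤ (was −); enqueue [2,4]
  #10 pop 2: in=⊤ → ⊤ (no change)
  #11 pop 4: in=⊤ → ⊤ (no change)

Fixpoint:
  val[0] = ⊥
  val[1] = ⊥
  val[2] = ⊤
  val[3] = ⊥
  val[4] = ⊤
  val[5] = ⊤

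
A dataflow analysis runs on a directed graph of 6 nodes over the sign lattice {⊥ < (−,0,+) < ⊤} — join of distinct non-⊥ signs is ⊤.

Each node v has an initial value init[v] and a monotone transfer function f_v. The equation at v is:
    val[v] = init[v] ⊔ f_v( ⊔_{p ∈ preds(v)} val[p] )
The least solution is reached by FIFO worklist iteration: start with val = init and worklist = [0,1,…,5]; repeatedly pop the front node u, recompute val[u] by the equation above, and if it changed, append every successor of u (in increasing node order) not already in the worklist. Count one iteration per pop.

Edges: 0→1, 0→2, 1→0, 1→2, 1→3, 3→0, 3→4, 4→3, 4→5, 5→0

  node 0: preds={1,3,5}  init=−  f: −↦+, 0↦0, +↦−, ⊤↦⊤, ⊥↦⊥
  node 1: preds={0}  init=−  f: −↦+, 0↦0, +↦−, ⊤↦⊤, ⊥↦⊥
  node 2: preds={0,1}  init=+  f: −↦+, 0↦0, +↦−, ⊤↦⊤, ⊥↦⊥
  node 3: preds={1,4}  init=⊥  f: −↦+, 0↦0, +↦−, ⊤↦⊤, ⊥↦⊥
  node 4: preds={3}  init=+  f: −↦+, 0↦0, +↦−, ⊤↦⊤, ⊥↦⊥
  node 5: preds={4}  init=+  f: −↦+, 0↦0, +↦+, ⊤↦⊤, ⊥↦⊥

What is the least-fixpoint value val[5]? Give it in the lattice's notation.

⊤

Trace (8 dequeues):
  [1] u=0 | in ⊤ | out ⊤ | prev − | push {}
  [2] u=1 | in ⊤ | out ⊤ | prev − | push {0}
  [3] u=2 | in ⊤ | out ⊤ | prev + | push {}
  [4] u=3 | in ⊤ | out ⊤ | prev ⊥ | push {}
  [5] u=4 | in ⊤ | out ⊤ | prev + | push {3}
  [6] u=5 | in ⊤ | out ⊤ | prev + | push {}
  [7] u=0 | in ⊤ | out ⊤ | ==
  [8] u=3 | in ⊤ | out ⊤ | ==

Converged values:
  [0] ⊤
  [1] ⊤
  [2] ⊤
  [3] ⊤
  [4] ⊤
  [5] ⊤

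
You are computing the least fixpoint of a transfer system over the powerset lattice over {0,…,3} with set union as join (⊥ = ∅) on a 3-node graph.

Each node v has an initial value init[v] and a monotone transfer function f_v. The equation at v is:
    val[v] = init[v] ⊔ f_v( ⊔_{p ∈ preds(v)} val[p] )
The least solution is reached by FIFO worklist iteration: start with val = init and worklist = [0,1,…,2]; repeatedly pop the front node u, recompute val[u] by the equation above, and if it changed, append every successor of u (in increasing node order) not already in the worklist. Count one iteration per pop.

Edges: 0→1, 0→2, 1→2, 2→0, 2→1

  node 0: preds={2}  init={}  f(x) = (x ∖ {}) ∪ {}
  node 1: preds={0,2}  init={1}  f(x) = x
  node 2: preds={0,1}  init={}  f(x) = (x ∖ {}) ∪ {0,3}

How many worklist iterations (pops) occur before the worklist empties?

6

Iteration log — 6 steps:
  step 1. node 0  ⊔preds={}  new={}  stable
  step 2. node 1  ⊔preds={}  new={1}  stable
  step 3. node 2  ⊔preds={1}  new={0,1,3}  old={}  +wl: 0,1
  step 4. node 0  ⊔preds={0,1,3}  new={0,1,3}  old={}  +wl: 2
  step 5. node 1  ⊔preds={0,1,3}  new={0,1,3}  old={1}  +wl: 
  step 6. node 2  ⊔preds={0,1,3}  new={0,1,3}  stable

Least fixpoint reached:
  node 0: {0,1,3}
  node 1: {0,1,3}
  node 2: {0,1,3}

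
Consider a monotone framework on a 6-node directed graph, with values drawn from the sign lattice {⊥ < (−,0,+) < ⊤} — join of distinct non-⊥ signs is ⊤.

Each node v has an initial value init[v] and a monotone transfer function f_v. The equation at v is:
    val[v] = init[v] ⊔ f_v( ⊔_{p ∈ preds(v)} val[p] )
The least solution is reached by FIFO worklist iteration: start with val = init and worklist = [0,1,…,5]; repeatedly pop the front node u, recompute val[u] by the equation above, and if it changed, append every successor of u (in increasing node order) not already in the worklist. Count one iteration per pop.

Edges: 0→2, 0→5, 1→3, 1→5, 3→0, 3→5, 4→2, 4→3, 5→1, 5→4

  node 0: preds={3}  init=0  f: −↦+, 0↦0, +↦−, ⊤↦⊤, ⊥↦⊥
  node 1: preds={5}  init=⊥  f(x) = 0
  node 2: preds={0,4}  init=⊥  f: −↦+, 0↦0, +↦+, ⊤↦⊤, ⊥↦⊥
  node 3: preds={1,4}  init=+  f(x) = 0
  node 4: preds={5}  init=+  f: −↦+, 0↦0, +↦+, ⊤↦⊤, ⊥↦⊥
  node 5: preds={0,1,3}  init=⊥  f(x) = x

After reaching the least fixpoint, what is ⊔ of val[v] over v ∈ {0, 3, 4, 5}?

Worklist (11 pops):
  #1 pop 0: in=+ → ⊤ (was 0); enqueue []
  #2 pop 1: in=⊥ → 0 (was ⊥); enqueue []
  #3 pop 2: in=⊤ → ⊤ (was ⊥); enqueue []
  #4 pop 3: in=⊤ → ⊤ (was +); enqueue [0]
  #5 pop 4: in=⊥ → + (no change)
  #6 pop 5: in=⊤ → ⊤ (was ⊥); enqueue [1,4]
  #7 pop 0: in=⊤ → ⊤ (no change)
  #8 pop 1: in=⊤ → 0 (no change)
  #9 pop 4: in=⊤ → ⊤ (was +); enqueue [2,3]
  #10 pop 2: in=⊤ → ⊤ (no change)
  #11 pop 3: in=⊤ → ⊤ (no change)

Fixpoint:
  val[0] = ⊤
  val[1] = 0
  val[2] = ⊤
  val[3] = ⊤
  val[4] = ⊤
  val[5] = ⊤

⊤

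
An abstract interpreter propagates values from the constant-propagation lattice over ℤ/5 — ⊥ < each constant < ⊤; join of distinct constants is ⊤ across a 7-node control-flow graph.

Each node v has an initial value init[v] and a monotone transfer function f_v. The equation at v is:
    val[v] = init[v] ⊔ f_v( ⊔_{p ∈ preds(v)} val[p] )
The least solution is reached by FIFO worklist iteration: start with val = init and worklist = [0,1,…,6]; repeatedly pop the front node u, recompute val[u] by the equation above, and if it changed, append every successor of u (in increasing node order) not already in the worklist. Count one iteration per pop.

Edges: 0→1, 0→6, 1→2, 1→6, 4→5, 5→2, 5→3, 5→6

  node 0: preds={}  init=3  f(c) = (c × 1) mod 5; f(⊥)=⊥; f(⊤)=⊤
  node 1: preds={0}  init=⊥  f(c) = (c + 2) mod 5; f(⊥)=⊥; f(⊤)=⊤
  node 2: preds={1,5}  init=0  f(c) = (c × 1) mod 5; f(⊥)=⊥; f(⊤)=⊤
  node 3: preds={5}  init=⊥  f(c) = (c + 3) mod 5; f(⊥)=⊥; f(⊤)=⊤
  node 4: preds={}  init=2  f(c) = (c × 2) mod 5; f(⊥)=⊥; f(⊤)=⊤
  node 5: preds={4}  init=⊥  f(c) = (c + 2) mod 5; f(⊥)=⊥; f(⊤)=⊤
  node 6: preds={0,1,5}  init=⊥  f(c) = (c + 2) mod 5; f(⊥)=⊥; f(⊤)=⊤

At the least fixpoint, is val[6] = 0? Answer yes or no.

no

Worklist (9 pops):
  #1 pop 0: in=⊥ → 3 (no change)
  #2 pop 1: in=3 → 0 (was ⊥); enqueue []
  #3 pop 2: in=0 → 0 (no change)
  #4 pop 3: in=⊥ → ⊥ (no change)
  #5 pop 4: in=⊥ → 2 (no change)
  #6 pop 5: in=2 → 4 (was ⊥); enqueue [2,3]
  #7 pop 6: in=⊤ → ⊤ (was ⊥); enqueue []
  #8 pop 2: in=⊤ → ⊤ (was 0); enqueue []
  #9 pop 3: in=4 → 2 (was ⊥); enqueue []

Fixpoint:
  val[0] = 3
  val[1] = 0
  val[2] = ⊤
  val[3] = 2
  val[4] = 2
  val[5] = 4
  val[6] = ⊤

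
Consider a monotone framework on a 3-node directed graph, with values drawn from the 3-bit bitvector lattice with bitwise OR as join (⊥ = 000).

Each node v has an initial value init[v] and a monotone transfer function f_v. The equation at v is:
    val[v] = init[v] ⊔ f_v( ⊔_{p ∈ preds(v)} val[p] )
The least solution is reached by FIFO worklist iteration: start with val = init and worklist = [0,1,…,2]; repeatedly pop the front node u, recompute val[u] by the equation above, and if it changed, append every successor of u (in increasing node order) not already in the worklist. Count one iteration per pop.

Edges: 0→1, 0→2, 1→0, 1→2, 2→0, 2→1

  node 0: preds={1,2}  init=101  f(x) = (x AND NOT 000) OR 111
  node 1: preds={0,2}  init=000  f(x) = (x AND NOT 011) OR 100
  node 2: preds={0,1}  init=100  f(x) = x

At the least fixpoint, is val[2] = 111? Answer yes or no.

yes

Worklist (5 pops):
  #1 pop 0: in=100 → 111 (was 101); enqueue []
  #2 pop 1: in=111 → 100 (was 000); enqueue [0]
  #3 pop 2: in=111 → 111 (was 100); enqueue [1]
  #4 pop 0: in=111 → 111 (no change)
  #5 pop 1: in=111 → 100 (no change)

Fixpoint:
  val[0] = 111
  val[1] = 100
  val[2] = 111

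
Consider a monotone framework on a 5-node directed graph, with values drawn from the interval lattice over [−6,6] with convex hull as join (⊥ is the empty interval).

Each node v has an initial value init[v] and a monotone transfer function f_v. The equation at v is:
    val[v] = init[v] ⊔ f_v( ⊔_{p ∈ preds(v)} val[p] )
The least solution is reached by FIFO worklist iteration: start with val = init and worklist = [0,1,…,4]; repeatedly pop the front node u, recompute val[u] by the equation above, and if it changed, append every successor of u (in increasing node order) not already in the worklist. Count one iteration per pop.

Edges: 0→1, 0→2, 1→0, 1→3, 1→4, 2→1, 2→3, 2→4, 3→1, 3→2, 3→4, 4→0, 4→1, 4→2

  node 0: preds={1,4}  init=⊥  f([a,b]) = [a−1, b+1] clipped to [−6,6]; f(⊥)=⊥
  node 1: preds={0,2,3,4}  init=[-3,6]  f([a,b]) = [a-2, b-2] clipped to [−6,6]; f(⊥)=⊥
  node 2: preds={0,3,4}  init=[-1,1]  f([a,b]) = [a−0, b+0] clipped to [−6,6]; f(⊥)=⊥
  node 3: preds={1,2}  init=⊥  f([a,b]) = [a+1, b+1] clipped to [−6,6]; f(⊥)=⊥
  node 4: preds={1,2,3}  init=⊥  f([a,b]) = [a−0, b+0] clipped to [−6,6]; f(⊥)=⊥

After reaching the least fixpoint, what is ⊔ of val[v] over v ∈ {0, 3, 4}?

[-6,6]

Iteration log — 11 steps:
  step 1. node 0  ⊔preds=[-3,6]  new=[-4,6]  old=⊥  +wl: 
  step 2. node 1  ⊔preds=[-4,6]  new=[-6,6]  old=[-3,6]  +wl: 0
  step 3. node 2  ⊔preds=[-4,6]  new=[-4,6]  old=[-1,1]  +wl: 1
  step 4. node 3  ⊔preds=[-6,6]  new=[-5,6]  old=⊥  +wl: 2
  step 5. node 4  ⊔preds=[-6,6]  new=[-6,6]  old=⊥  +wl: 
  step 6. node 0  ⊔preds=[-6,6]  new=[-6,6]  old=[-4,6]  +wl: 
  step 7. node 1  ⊔preds=[-6,6]  new=[-6,6]  stable
  step 8. node 2  ⊔preds=[-6,6]  new=[-6,6]  old=[-4,6]  +wl: 1,3,4
  step 9. node 1  ⊔preds=[-6,6]  new=[-6,6]  stable
  step 10. node 3  ⊔preds=[-6,6]  new=[-5,6]  stable
  step 11. node 4  ⊔preds=[-6,6]  new=[-6,6]  stable

Least fixpoint reached:
  node 0: [-6,6]
  node 1: [-6,6]
  node 2: [-6,6]
  node 3: [-5,6]
  node 4: [-6,6]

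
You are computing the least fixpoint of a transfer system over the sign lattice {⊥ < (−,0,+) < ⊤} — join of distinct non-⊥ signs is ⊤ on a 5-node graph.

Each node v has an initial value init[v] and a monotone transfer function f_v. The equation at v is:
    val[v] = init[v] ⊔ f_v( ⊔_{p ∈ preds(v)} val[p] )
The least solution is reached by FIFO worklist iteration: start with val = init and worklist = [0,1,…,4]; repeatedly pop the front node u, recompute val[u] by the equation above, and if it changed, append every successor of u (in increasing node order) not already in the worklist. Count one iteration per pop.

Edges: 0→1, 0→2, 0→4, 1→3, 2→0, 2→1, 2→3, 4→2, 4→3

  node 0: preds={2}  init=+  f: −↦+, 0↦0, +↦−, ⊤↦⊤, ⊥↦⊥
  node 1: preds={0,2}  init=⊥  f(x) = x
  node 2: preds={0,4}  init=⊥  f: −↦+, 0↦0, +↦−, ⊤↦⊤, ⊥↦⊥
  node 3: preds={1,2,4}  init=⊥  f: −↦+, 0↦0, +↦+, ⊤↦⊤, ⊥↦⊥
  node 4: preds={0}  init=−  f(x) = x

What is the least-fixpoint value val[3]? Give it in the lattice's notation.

Worklist (10 pops):
  #1 pop 0: in=⊥ → + (no change)
  #2 pop 1: in=+ → + (was ⊥); enqueue []
  #3 pop 2: in=⊤ → ⊤ (was ⊥); enqueue [0,1]
  #4 pop 3: in=⊤ → ⊤ (was ⊥); enqueue []
  #5 pop 4: in=+ → ⊤ (was −); enqueue [2,3]
  #6 pop 0: in=⊤ → ⊤ (was +); enqueue [4]
  #7 pop 1: in=⊤ → ⊤ (was +); enqueue []
  #8 pop 2: in=⊤ → ⊤ (no change)
  #9 pop 3: in=⊤ → ⊤ (no change)
  #10 pop 4: in=⊤ → ⊤ (no change)

Fixpoint:
  val[0] = ⊤
  val[1] = ⊤
  val[2] = ⊤
  val[3] = ⊤
  val[4] = ⊤

⊤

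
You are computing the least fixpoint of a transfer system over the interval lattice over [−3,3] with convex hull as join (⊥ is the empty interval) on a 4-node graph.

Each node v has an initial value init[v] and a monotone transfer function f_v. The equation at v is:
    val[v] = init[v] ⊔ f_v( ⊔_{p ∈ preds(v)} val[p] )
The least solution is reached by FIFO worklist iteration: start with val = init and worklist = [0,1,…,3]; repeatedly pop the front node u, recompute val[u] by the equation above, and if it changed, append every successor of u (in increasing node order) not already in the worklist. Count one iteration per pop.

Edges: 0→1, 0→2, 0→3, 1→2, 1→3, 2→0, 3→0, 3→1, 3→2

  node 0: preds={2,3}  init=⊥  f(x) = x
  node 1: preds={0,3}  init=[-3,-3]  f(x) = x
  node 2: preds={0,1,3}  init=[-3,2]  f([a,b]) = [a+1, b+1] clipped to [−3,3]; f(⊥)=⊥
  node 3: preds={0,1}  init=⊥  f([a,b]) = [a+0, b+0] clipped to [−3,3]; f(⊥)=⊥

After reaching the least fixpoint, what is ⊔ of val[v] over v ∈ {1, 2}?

Worklist (11 pops):
  #1 pop 0: in=[-3,2] → [-3,2] (was ⊥); enqueue []
  #2 pop 1: in=[-3,2] → [-3,2] (was [-3,-3]); enqueue []
  #3 pop 2: in=[-3,2] → [-3,3] (was [-3,2]); enqueue [0]
  #4 pop 3: in=[-3,2] → [-3,2] (was ⊥); enqueue [1,2]
  #5 pop 0: in=[-3,3] → [-3,3] (was [-3,2]); enqueue [3]
  #6 pop 1: in=[-3,3] → [-3,3] (was [-3,2]); enqueue []
  #7 pop 2: in=[-3,3] → [-3,3] (no change)
  #8 pop 3: in=[-3,3] → [-3,3] (was [-3,2]); enqueue [0,1,2]
  #9 pop 0: in=[-3,3] → [-3,3] (no change)
  #10 pop 1: in=[-3,3] → [-3,3] (no change)
  #11 pop 2: in=[-3,3] → [-3,3] (no change)

Fixpoint:
  val[0] = [-3,3]
  val[1] = [-3,3]
  val[2] = [-3,3]
  val[3] = [-3,3]

[-3,3]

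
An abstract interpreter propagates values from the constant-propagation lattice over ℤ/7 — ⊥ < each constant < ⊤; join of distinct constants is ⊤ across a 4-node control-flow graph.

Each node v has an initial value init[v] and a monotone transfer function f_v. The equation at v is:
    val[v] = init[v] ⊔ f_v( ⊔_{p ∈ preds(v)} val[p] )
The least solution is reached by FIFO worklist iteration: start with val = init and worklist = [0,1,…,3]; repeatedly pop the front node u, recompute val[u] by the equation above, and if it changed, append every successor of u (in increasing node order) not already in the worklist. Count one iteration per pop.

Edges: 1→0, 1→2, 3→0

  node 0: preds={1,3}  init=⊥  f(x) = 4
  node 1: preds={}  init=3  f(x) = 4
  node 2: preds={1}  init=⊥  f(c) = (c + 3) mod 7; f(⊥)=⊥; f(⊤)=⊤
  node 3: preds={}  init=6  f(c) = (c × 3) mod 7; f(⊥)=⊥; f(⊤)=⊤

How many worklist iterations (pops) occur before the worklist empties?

5

Trace (5 dequeues):
  [1] u=0 | in ⊤ | out 4 | prev ⊥ | push {}
  [2] u=1 | in ⊥ | out ⊤ | prev 3 | push {0}
  [3] u=2 | in ⊤ | out ⊤ | prev ⊥ | push {}
  [4] u=3 | in ⊥ | out 6 | ==
  [5] u=0 | in ⊤ | out 4 | ==

Converged values:
  [0] 4
  [1] ⊤
  [2] ⊤
  [3] 6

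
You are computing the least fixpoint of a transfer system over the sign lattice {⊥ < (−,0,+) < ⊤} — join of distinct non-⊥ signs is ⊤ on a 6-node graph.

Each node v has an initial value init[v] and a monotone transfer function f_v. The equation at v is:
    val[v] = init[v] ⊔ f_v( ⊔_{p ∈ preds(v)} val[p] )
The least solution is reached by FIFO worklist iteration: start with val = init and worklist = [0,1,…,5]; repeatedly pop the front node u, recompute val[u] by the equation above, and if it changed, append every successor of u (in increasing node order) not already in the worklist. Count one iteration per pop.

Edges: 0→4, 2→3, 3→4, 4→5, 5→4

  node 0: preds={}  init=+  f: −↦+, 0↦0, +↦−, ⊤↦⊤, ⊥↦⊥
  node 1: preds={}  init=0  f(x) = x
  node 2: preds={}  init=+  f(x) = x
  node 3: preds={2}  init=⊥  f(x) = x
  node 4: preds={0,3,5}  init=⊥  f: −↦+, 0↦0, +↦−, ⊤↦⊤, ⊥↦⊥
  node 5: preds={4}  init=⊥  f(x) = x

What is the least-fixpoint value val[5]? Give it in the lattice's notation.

Trace (9 dequeues):
  [1] u=0 | in ⊥ | out + | ==
  [2] u=1 | in ⊥ | out 0 | ==
  [3] u=2 | in ⊥ | out + | ==
  [4] u=3 | in + | out + | prev ⊥ | push {}
  [5] u=4 | in + | out − | prev ⊥ | push {}
  [6] u=5 | in − | out − | prev ⊥ | push {4}
  [7] u=4 | in ⊤ | out ⊤ | prev − | push {5}
  [8] u=5 | in ⊤ | out ⊤ | prev − | push {4}
  [9] u=4 | in ⊤ | out ⊤ | ==

Converged values:
  [0] +
  [1] 0
  [2] +
  [3] +
  [4] ⊤
  [5] ⊤

⊤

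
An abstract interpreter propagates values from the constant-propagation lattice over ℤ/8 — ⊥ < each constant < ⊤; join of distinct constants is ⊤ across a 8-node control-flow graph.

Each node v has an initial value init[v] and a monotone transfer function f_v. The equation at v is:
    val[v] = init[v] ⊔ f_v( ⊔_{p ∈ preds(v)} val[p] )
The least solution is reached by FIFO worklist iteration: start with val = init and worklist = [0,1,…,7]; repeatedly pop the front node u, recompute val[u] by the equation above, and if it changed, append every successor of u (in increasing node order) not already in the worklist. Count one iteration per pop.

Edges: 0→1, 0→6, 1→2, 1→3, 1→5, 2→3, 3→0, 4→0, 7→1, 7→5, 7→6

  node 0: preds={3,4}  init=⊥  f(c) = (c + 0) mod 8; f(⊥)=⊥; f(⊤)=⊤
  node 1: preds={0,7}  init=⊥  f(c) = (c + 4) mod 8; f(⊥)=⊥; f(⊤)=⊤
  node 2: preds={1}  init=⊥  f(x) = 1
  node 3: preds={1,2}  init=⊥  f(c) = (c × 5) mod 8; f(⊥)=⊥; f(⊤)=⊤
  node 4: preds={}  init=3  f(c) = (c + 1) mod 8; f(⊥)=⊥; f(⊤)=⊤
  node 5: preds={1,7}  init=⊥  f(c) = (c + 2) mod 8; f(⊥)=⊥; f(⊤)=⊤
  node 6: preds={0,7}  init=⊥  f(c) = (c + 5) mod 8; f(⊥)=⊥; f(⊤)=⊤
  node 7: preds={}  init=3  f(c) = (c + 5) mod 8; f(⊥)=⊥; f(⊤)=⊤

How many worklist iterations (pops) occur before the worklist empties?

Trace (14 dequeues):
  [1] u=0 | in 3 | out 3 | prev ⊥ | push {}
  [2] u=1 | in 3 | out 7 | prev ⊥ | push {}
  [3] u=2 | in 7 | out 1 | prev ⊥ | push {}
  [4] u=3 | in ⊤ | out ⊤ | prev ⊥ | push {0}
  [5] u=4 | in ⊥ | out 3 | ==
  [6] u=5 | in ⊤ | out ⊤ | prev ⊥ | push {}
  [7] u=6 | in 3 | out 0 | prev ⊥ | push {}
  [8] u=7 | in ⊥ | out 3 | ==
  [9] u=0 | in ⊤ | out ⊤ | prev 3 | push {1,6}
  [10] u=1 | in ⊤ | out ⊤ | prev 7 | push {2,3,5}
  [11] u=6 | in ⊤ | out ⊤ | prev 0 | push {}
  [12] u=2 | in ⊤ | out 1 | ==
  [13] u=3 | in ⊤ | out ⊤ | ==
  [14] u=5 | in ⊤ | out ⊤ | ==

Converged values:
  [0] ⊤
  [1] ⊤
  [2] 1
  [3] ⊤
  [4] 3
  [5] ⊤
  [6] ⊤
  [7] 3

14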